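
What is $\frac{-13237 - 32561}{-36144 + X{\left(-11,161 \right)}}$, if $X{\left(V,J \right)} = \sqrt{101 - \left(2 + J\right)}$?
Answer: $\frac{827661456}{653194399} + \frac{22899 i \sqrt{62}}{653194399} \approx 1.2671 + 0.00027604 i$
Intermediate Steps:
$X{\left(V,J \right)} = \sqrt{99 - J}$
$\frac{-13237 - 32561}{-36144 + X{\left(-11,161 \right)}} = \frac{-13237 - 32561}{-36144 + \sqrt{99 - 161}} = - \frac{45798}{-36144 + \sqrt{99 - 161}} = - \frac{45798}{-36144 + \sqrt{-62}} = - \frac{45798}{-36144 + i \sqrt{62}}$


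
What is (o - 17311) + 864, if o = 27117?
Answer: 10670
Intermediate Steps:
(o - 17311) + 864 = (27117 - 17311) + 864 = 9806 + 864 = 10670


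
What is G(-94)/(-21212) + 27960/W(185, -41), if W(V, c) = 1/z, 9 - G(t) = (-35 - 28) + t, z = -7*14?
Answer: -29061288563/10606 ≈ -2.7401e+6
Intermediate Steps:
z = -98
G(t) = 72 - t (G(t) = 9 - ((-35 - 28) + t) = 9 - (-63 + t) = 9 + (63 - t) = 72 - t)
W(V, c) = -1/98 (W(V, c) = 1/(-98) = -1/98)
G(-94)/(-21212) + 27960/W(185, -41) = (72 - 1*(-94))/(-21212) + 27960/(-1/98) = (72 + 94)*(-1/21212) + 27960*(-98) = 166*(-1/21212) - 2740080 = -83/10606 - 2740080 = -29061288563/10606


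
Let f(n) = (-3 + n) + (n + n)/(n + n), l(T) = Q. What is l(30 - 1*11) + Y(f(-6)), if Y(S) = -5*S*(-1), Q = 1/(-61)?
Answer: -2441/61 ≈ -40.016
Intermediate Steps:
Q = -1/61 ≈ -0.016393
l(T) = -1/61
f(n) = -2 + n (f(n) = (-3 + n) + (2*n)/((2*n)) = (-3 + n) + (2*n)*(1/(2*n)) = (-3 + n) + 1 = -2 + n)
Y(S) = 5*S
l(30 - 1*11) + Y(f(-6)) = -1/61 + 5*(-2 - 6) = -1/61 + 5*(-8) = -1/61 - 40 = -2441/61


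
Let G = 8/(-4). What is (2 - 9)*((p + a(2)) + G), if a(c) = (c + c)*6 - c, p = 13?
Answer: -231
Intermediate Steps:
G = -2 (G = 8*(-¼) = -2)
a(c) = 11*c (a(c) = (2*c)*6 - c = 12*c - c = 11*c)
(2 - 9)*((p + a(2)) + G) = (2 - 9)*((13 + 11*2) - 2) = -7*((13 + 22) - 2) = -7*(35 - 2) = -7*33 = -231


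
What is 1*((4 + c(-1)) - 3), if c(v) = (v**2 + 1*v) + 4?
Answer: 5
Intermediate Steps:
c(v) = 4 + v + v**2 (c(v) = (v**2 + v) + 4 = (v + v**2) + 4 = 4 + v + v**2)
1*((4 + c(-1)) - 3) = 1*((4 + (4 - 1 + (-1)**2)) - 3) = 1*((4 + (4 - 1 + 1)) - 3) = 1*((4 + 4) - 3) = 1*(8 - 3) = 1*5 = 5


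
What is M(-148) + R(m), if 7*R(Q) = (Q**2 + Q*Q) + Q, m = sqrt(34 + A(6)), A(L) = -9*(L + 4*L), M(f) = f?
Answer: -1508/7 + 2*I*sqrt(59)/7 ≈ -215.43 + 2.1946*I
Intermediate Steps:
A(L) = -45*L
m = 2*I*sqrt(59) (m = sqrt(34 - 45*6) = sqrt(34 - 270) = sqrt(-236) = 2*I*sqrt(59) ≈ 15.362*I)
R(Q) = Q/7 + 2*Q**2/7 (R(Q) = ((Q**2 + Q*Q) + Q)/7 = ((Q**2 + Q**2) + Q)/7 = (2*Q**2 + Q)/7 = (Q + 2*Q**2)/7 = Q/7 + 2*Q**2/7)
M(-148) + R(m) = -148 + (2*I*sqrt(59))*(1 + 2*(2*I*sqrt(59)))/7 = -148 + (2*I*sqrt(59))*(1 + 4*I*sqrt(59))/7 = -148 + 2*I*sqrt(59)*(1 + 4*I*sqrt(59))/7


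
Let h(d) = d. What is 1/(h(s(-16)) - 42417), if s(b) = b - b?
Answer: -1/42417 ≈ -2.3575e-5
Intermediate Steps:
s(b) = 0
1/(h(s(-16)) - 42417) = 1/(0 - 42417) = 1/(-42417) = -1/42417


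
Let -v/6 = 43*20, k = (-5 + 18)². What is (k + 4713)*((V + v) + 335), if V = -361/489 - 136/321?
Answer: -410933025380/17441 ≈ -2.3561e+7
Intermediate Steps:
k = 169 (k = 13² = 169)
v = -5160 (v = -258*20 = -6*860 = -5160)
V = -20265/17441 (V = -361*1/489 - 136*1/321 = -361/489 - 136/321 = -20265/17441 ≈ -1.1619)
(k + 4713)*((V + v) + 335) = (169 + 4713)*((-20265/17441 - 5160) + 335) = 4882*(-90015825/17441 + 335) = 4882*(-84173090/17441) = -410933025380/17441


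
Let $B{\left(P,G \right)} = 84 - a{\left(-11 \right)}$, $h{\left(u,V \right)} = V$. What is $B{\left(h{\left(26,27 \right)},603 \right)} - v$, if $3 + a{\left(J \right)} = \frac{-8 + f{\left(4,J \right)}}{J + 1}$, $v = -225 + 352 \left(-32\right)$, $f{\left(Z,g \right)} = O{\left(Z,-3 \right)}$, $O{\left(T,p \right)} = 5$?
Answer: $\frac{115757}{10} \approx 11576.0$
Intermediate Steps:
$f{\left(Z,g \right)} = 5$
$v = -11489$ ($v = -225 - 11264 = -11489$)
$a{\left(J \right)} = -3 - \frac{3}{1 + J}$ ($a{\left(J \right)} = -3 + \frac{-8 + 5}{J + 1} = -3 - \frac{3}{1 + J}$)
$B{\left(P,G \right)} = \frac{867}{10}$ ($B{\left(P,G \right)} = 84 - \frac{3 \left(-2 - -11\right)}{1 - 11} = 84 - \frac{3 \left(-2 + 11\right)}{-10} = 84 - 3 \left(- \frac{1}{10}\right) 9 = 84 - - \frac{27}{10} = 84 + \frac{27}{10} = \frac{867}{10}$)
$B{\left(h{\left(26,27 \right)},603 \right)} - v = \frac{867}{10} - -11489 = \frac{867}{10} + 11489 = \frac{115757}{10}$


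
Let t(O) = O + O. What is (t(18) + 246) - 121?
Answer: 161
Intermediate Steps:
t(O) = 2*O
(t(18) + 246) - 121 = (2*18 + 246) - 121 = (36 + 246) - 121 = 282 - 121 = 161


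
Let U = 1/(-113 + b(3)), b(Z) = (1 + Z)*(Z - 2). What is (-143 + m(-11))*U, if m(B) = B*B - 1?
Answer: 23/109 ≈ 0.21101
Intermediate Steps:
b(Z) = (1 + Z)*(-2 + Z)
m(B) = -1 + B² (m(B) = B² - 1 = -1 + B²)
U = -1/109 (U = 1/(-113 + (-2 + 3² - 1*3)) = 1/(-113 + (-2 + 9 - 3)) = 1/(-113 + 4) = 1/(-109) = -1/109 ≈ -0.0091743)
(-143 + m(-11))*U = (-143 + (-1 + (-11)²))*(-1/109) = (-143 + (-1 + 121))*(-1/109) = (-143 + 120)*(-1/109) = -23*(-1/109) = 23/109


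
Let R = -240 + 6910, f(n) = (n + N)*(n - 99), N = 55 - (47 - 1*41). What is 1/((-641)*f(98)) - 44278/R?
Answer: -2086088218/314247045 ≈ -6.6384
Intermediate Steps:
N = 49 (N = 55 - (47 - 41) = 55 - 1*6 = 55 - 6 = 49)
f(n) = (-99 + n)*(49 + n) (f(n) = (n + 49)*(n - 99) = (49 + n)*(-99 + n) = (-99 + n)*(49 + n))
R = 6670
1/((-641)*f(98)) - 44278/R = 1/((-641)*(-4851 + 98² - 50*98)) - 44278/6670 = -1/(641*(-4851 + 9604 - 4900)) - 44278*1/6670 = -1/641/(-147) - 22139/3335 = -1/641*(-1/147) - 22139/3335 = 1/94227 - 22139/3335 = -2086088218/314247045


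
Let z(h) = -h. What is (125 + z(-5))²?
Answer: 16900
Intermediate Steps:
(125 + z(-5))² = (125 - 1*(-5))² = (125 + 5)² = 130² = 16900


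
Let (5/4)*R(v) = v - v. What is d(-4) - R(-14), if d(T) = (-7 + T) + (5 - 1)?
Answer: -7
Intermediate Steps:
R(v) = 0 (R(v) = 4*(v - v)/5 = (4/5)*0 = 0)
d(T) = -3 + T (d(T) = (-7 + T) + 4 = -3 + T)
d(-4) - R(-14) = (-3 - 4) - 1*0 = -7 + 0 = -7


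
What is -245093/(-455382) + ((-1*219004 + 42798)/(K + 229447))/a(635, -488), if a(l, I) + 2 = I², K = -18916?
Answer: 2047994902645949/3805192742391594 ≈ 0.53821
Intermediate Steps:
a(l, I) = -2 + I²
-245093/(-455382) + ((-1*219004 + 42798)/(K + 229447))/a(635, -488) = -245093/(-455382) + ((-1*219004 + 42798)/(-18916 + 229447))/(-2 + (-488)²) = -245093*(-1/455382) + ((-219004 + 42798)/210531)/(-2 + 238144) = 245093/455382 - 176206*1/210531/238142 = 245093/455382 - 176206/210531*1/238142 = 245093/455382 - 88103/25068136701 = 2047994902645949/3805192742391594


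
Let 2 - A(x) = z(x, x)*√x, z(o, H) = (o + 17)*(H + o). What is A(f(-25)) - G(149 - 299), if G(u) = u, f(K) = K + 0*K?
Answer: 152 - 2000*I ≈ 152.0 - 2000.0*I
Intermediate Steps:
z(o, H) = (17 + o)*(H + o)
f(K) = K (f(K) = K + 0 = K)
A(x) = 2 - √x*(2*x² + 34*x) (A(x) = 2 - (x² + 17*x + 17*x + x*x)*√x = 2 - (x² + 17*x + 17*x + x²)*√x = 2 - (2*x² + 34*x)*√x = 2 - √x*(2*x² + 34*x))
A(f(-25)) - G(149 - 299) = (2 - 2*(-25)^(3/2)*(17 - 25)) - (149 - 299) = (2 - 2*(-125*I)*(-8)) - 1*(-150) = (2 - 2000*I) + 150 = 152 - 2000*I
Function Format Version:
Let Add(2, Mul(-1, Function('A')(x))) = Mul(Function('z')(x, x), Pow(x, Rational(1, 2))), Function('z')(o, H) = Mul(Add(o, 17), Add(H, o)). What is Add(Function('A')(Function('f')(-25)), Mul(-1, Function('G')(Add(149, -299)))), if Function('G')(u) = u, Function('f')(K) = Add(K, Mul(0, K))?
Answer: Add(152, Mul(-2000, I)) ≈ Add(152.00, Mul(-2000.0, I))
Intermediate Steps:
Function('z')(o, H) = Mul(Add(17, o), Add(H, o))
Function('f')(K) = K (Function('f')(K) = Add(K, 0) = K)
Function('A')(x) = Add(2, Mul(-1, Pow(x, Rational(1, 2)), Add(Mul(2, Pow(x, 2)), Mul(34, x)))) (Function('A')(x) = Add(2, Mul(-1, Mul(Add(Pow(x, 2), Mul(17, x), Mul(17, x), Mul(x, x)), Pow(x, Rational(1, 2))))) = Add(2, Mul(-1, Mul(Add(Pow(x, 2), Mul(17, x), Mul(17, x), Pow(x, 2)), Pow(x, Rational(1, 2))))) = Add(2, Mul(-1, Mul(Add(Mul(2, Pow(x, 2)), Mul(34, x)), Pow(x, Rational(1, 2))))) = Add(2, Mul(-1, Mul(Pow(x, Rational(1, 2)), Add(Mul(2, Pow(x, 2)), Mul(34, x))))) = Add(2, Mul(-1, Pow(x, Rational(1, 2)), Add(Mul(2, Pow(x, 2)), Mul(34, x)))))
Add(Function('A')(Function('f')(-25)), Mul(-1, Function('G')(Add(149, -299)))) = Add(Add(2, Mul(-2, Pow(-25, Rational(3, 2)), Add(17, -25))), Mul(-1, Add(149, -299))) = Add(Add(2, Mul(-2, Mul(-125, I), -8)), Mul(-1, -150)) = Add(Add(2, Mul(-2000, I)), 150) = Add(152, Mul(-2000, I))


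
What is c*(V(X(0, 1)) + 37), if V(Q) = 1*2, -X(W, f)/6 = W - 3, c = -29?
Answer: -1131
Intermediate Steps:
X(W, f) = 18 - 6*W (X(W, f) = -6*(W - 3) = -6*(-3 + W) = 18 - 6*W)
V(Q) = 2
c*(V(X(0, 1)) + 37) = -29*(2 + 37) = -29*39 = -1131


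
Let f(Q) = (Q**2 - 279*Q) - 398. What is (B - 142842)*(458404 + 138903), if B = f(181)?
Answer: -96153286246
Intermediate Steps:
f(Q) = -398 + Q**2 - 279*Q
B = -18136 (B = -398 + 181**2 - 279*181 = -398 + 32761 - 50499 = -18136)
(B - 142842)*(458404 + 138903) = (-18136 - 142842)*(458404 + 138903) = -160978*597307 = -96153286246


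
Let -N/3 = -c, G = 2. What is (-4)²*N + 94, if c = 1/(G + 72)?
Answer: 3502/37 ≈ 94.649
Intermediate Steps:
c = 1/74 (c = 1/(2 + 72) = 1/74 ≈ 0.013514)
N = 3/74 (N = -(-3)/74 = -3*(-1/74) = 3/74 ≈ 0.040541)
(-4)²*N + 94 = (-4)²*(3/74) + 94 = 16*(3/74) + 94 = 24/37 + 94 = 3502/37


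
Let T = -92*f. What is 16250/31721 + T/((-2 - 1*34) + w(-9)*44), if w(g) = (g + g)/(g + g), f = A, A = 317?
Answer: -231245311/63442 ≈ -3645.0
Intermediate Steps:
f = 317
T = -29164 (T = -92*317 = -29164)
w(g) = 1 (w(g) = (2*g)/((2*g)) = (2*g)*(1/(2*g)) = 1)
16250/31721 + T/((-2 - 1*34) + w(-9)*44) = 16250/31721 - 29164/((-2 - 1*34) + 1*44) = 16250*(1/31721) - 29164/((-2 - 34) + 44) = 16250/31721 - 29164/(-36 + 44) = 16250/31721 - 29164/8 = 16250/31721 - 29164*⅛ = 16250/31721 - 7291/2 = -231245311/63442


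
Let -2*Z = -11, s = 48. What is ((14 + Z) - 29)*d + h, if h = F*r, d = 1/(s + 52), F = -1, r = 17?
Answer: -3419/200 ≈ -17.095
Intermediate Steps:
Z = 11/2 (Z = -1/2*(-11) = 11/2 ≈ 5.5000)
d = 1/100 (d = 1/(48 + 52) = 1/100 ≈ 0.010000)
h = -17 (h = -1*17 = -17)
((14 + Z) - 29)*d + h = ((14 + 11/2) - 29)*(1/100) - 17 = (39/2 - 29)*(1/100) - 17 = -19/2*1/100 - 17 = -19/200 - 17 = -3419/200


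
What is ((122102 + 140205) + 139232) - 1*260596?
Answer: 140943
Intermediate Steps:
((122102 + 140205) + 139232) - 1*260596 = (262307 + 139232) - 260596 = 401539 - 260596 = 140943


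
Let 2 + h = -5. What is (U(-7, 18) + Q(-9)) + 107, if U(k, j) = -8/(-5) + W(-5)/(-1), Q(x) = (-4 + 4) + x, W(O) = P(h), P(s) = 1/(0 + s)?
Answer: 3491/35 ≈ 99.743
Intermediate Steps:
h = -7 (h = -2 - 5 = -7)
P(s) = 1/s
W(O) = -1/7 (W(O) = 1/(-7) = -1/7)
Q(x) = x (Q(x) = 0 + x = x)
U(k, j) = 61/35 (U(k, j) = -8/(-5) - 1/7/(-1) = -8*(-1/5) - 1/7*(-1) = 8/5 + 1/7 = 61/35)
(U(-7, 18) + Q(-9)) + 107 = (61/35 - 9) + 107 = -254/35 + 107 = 3491/35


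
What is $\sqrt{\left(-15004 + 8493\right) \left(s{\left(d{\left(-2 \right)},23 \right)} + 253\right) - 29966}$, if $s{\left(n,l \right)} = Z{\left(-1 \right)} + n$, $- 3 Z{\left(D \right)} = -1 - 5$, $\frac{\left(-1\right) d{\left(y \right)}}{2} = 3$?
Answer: $i \sqrt{1651205} \approx 1285.0 i$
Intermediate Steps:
$d{\left(y \right)} = -6$ ($d{\left(y \right)} = \left(-2\right) 3 = -6$)
$Z{\left(D \right)} = 2$ ($Z{\left(D \right)} = - \frac{-1 - 5}{3} = \left(- \frac{1}{3}\right) \left(-6\right) = 2$)
$s{\left(n,l \right)} = 2 + n$
$\sqrt{\left(-15004 + 8493\right) \left(s{\left(d{\left(-2 \right)},23 \right)} + 253\right) - 29966} = \sqrt{\left(-15004 + 8493\right) \left(\left(2 - 6\right) + 253\right) - 29966} = \sqrt{- 6511 \left(-4 + 253\right) - 29966} = \sqrt{\left(-6511\right) 249 - 29966} = \sqrt{-1621239 - 29966} = \sqrt{-1651205} = i \sqrt{1651205}$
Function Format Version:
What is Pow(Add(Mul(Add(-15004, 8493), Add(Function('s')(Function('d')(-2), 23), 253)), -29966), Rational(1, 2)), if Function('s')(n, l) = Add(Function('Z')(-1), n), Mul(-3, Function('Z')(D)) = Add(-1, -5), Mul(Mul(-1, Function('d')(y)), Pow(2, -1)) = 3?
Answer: Mul(I, Pow(1651205, Rational(1, 2))) ≈ Mul(1285.0, I)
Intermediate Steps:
Function('d')(y) = -6 (Function('d')(y) = Mul(-2, 3) = -6)
Function('Z')(D) = 2 (Function('Z')(D) = Mul(Rational(-1, 3), Add(-1, -5)) = Mul(Rational(-1, 3), -6) = 2)
Function('s')(n, l) = Add(2, n)
Pow(Add(Mul(Add(-15004, 8493), Add(Function('s')(Function('d')(-2), 23), 253)), -29966), Rational(1, 2)) = Pow(Add(Mul(Add(-15004, 8493), Add(Add(2, -6), 253)), -29966), Rational(1, 2)) = Pow(Add(Mul(-6511, Add(-4, 253)), -29966), Rational(1, 2)) = Pow(Add(Mul(-6511, 249), -29966), Rational(1, 2)) = Pow(Add(-1621239, -29966), Rational(1, 2)) = Pow(-1651205, Rational(1, 2)) = Mul(I, Pow(1651205, Rational(1, 2)))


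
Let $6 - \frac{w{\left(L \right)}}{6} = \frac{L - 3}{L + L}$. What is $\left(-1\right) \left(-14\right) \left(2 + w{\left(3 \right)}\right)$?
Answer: $532$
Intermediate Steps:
$w{\left(L \right)} = 36 - \frac{3 \left(-3 + L\right)}{L}$ ($w{\left(L \right)} = 36 - 6 \frac{L - 3}{L + L} = 36 - 6 \frac{-3 + L}{2 L} = 36 - \frac{3 \left(-3 + L\right)}{L}$)
$\left(-1\right) \left(-14\right) \left(2 + w{\left(3 \right)}\right) = \left(-1\right) \left(-14\right) \left(2 + \left(33 + \frac{9}{3}\right)\right) = 14 \left(2 + \left(33 + 9 \cdot \frac{1}{3}\right)\right) = 14 \left(2 + \left(33 + 3\right)\right) = 14 \left(2 + 36\right) = 14 \cdot 38 = 532$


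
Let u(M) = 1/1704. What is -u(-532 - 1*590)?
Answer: -1/1704 ≈ -0.00058685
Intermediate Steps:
u(M) = 1/1704
-u(-532 - 1*590) = -1*1/1704 = -1/1704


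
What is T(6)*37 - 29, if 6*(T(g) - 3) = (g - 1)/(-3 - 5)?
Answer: 3751/48 ≈ 78.146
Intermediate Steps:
T(g) = 145/48 - g/48 (T(g) = 3 + ((g - 1)/(-3 - 5))/6 = 3 + ((-1 + g)/(-8))/6 = 3 + (-(-1 + g)/8)/6 = 3 + (1/8 - g/8)/6 = 3 + (1/48 - g/48) = 145/48 - g/48)
T(6)*37 - 29 = (145/48 - 1/48*6)*37 - 29 = (145/48 - 1/8)*37 - 29 = (139/48)*37 - 29 = 5143/48 - 29 = 3751/48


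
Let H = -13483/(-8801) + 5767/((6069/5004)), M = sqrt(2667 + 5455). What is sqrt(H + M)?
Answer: sqrt(5217326071721855 + 1096877087761*sqrt(8122))/1047319 ≈ 69.618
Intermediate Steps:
M = sqrt(8122) ≈ 90.122
H = 84687228265/17804423 (H = -13483*(-1/8801) + 5767/((6069*(1/5004))) = 13483/8801 + 5767/(2023/1668) = 13483/8801 + 5767*(1668/2023) = 13483/8801 + 9619356/2023 = 84687228265/17804423 ≈ 4756.5)
sqrt(H + M) = sqrt(84687228265/17804423 + sqrt(8122))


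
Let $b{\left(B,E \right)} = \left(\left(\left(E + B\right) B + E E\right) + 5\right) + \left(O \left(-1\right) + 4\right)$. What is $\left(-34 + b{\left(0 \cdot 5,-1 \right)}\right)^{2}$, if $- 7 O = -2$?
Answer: $\frac{28900}{49} \approx 589.8$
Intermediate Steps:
$O = \frac{2}{7}$ ($O = \left(- \frac{1}{7}\right) \left(-2\right) = \frac{2}{7} \approx 0.28571$)
$b{\left(B,E \right)} = \frac{61}{7} + E^{2} + B \left(B + E\right)$ ($b{\left(B,E \right)} = \left(\left(\left(E + B\right) B + E E\right) + 5\right) + \left(\frac{2}{7} \left(-1\right) + 4\right) = \left(\left(\left(B + E\right) B + E^{2}\right) + 5\right) + \left(- \frac{2}{7} + 4\right) = \left(\left(B \left(B + E\right) + E^{2}\right) + 5\right) + \frac{26}{7} = \left(\left(E^{2} + B \left(B + E\right)\right) + 5\right) + \frac{26}{7} = \left(5 + E^{2} + B \left(B + E\right)\right) + \frac{26}{7} = \frac{61}{7} + E^{2} + B \left(B + E\right)$)
$\left(-34 + b{\left(0 \cdot 5,-1 \right)}\right)^{2} = \left(-34 + \left(\frac{61}{7} + \left(0 \cdot 5\right)^{2} + \left(-1\right)^{2} + 0 \cdot 5 \left(-1\right)\right)\right)^{2} = \left(-34 + \left(\frac{61}{7} + 0^{2} + 1 + 0 \left(-1\right)\right)\right)^{2} = \left(-34 + \left(\frac{61}{7} + 0 + 1 + 0\right)\right)^{2} = \left(-34 + \frac{68}{7}\right)^{2} = \left(- \frac{170}{7}\right)^{2} = \frac{28900}{49}$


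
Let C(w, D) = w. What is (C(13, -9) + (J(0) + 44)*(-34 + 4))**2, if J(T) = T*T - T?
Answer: 1708249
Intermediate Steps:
J(T) = T**2 - T
(C(13, -9) + (J(0) + 44)*(-34 + 4))**2 = (13 + (0*(-1 + 0) + 44)*(-34 + 4))**2 = (13 + (0*(-1) + 44)*(-30))**2 = (13 + (0 + 44)*(-30))**2 = (13 + 44*(-30))**2 = (13 - 1320)**2 = (-1307)**2 = 1708249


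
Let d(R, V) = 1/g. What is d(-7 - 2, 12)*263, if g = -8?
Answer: -263/8 ≈ -32.875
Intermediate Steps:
d(R, V) = -⅛ (d(R, V) = 1/(-8) = -⅛)
d(-7 - 2, 12)*263 = -⅛*263 = -263/8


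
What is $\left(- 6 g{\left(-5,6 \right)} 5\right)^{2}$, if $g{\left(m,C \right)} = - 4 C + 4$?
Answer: $360000$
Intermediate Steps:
$g{\left(m,C \right)} = 4 - 4 C$
$\left(- 6 g{\left(-5,6 \right)} 5\right)^{2} = \left(- 6 \left(4 - 24\right) 5\right)^{2} = \left(\left(-6\right) \left(-20\right) 5\right)^{2} = \left(120 \cdot 5\right)^{2} = 600^{2} = 360000$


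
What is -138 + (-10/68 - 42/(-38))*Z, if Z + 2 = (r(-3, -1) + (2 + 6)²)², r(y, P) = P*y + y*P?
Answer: 1471357/323 ≈ 4555.3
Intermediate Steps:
r(y, P) = 2*P*y (r(y, P) = P*y + P*y = 2*P*y)
Z = 4898 (Z = -2 + (2*(-1)*(-3) + (2 + 6)²)² = -2 + (6 + 8²)² = -2 + (6 + 64)² = -2 + 70² = -2 + 4900 = 4898)
-138 + (-10/68 - 42/(-38))*Z = -138 + (-10/68 - 42/(-38))*4898 = -138 + (-10*1/68 - 42*(-1/38))*4898 = -138 + (-5/34 + 21/19)*4898 = -138 + (619/646)*4898 = -138 + 1515931/323 = 1471357/323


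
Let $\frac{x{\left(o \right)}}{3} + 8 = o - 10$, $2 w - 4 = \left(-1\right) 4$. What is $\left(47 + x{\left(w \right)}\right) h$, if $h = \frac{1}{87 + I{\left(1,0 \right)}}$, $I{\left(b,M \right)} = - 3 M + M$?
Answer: $- \frac{7}{87} \approx -0.08046$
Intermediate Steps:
$w = 0$ ($w = 2 + \frac{\left(-1\right) 4}{2} = 2 + \frac{1}{2} \left(-4\right) = 2 - 2 = 0$)
$I{\left(b,M \right)} = - 2 M$
$h = \frac{1}{87}$ ($h = \frac{1}{87 - 0} = \frac{1}{87 + 0} = \frac{1}{87} \approx 0.011494$)
$x{\left(o \right)} = -54 + 3 o$ ($x{\left(o \right)} = -24 + 3 \left(o - 10\right) = -24 + 3 \left(-10 + o\right) = -24 + \left(-30 + 3 o\right) = -54 + 3 o$)
$\left(47 + x{\left(w \right)}\right) h = \left(47 + \left(-54 + 3 \cdot 0\right)\right) \frac{1}{87} = \left(47 + \left(-54 + 0\right)\right) \frac{1}{87} = \left(47 - 54\right) \frac{1}{87} = \left(-7\right) \frac{1}{87} = - \frac{7}{87}$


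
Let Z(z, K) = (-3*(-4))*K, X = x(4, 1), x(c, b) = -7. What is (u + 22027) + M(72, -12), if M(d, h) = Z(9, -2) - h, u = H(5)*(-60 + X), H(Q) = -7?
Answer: 22484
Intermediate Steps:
X = -7
Z(z, K) = 12*K
u = 469 (u = -7*(-60 - 7) = -7*(-67) = 469)
M(d, h) = -24 - h (M(d, h) = 12*(-2) - h = -24 - h)
(u + 22027) + M(72, -12) = (469 + 22027) + (-24 - 1*(-12)) = 22496 + (-24 + 12) = 22496 - 12 = 22484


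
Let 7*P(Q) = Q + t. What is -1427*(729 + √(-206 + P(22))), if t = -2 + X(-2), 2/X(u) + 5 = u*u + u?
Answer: -1040283 - 2854*I*√22407/21 ≈ -1.0403e+6 - 20344.0*I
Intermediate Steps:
X(u) = 2/(-5 + u + u²) (X(u) = 2/(-5 + (u*u + u)) = 2/(-5 + (u² + u)) = 2/(-5 + (u + u²)) = 2/(-5 + u + u²))
t = -8/3 (t = -2 + 2/(-5 - 2 + (-2)²) = -2 + 2/(-5 - 2 + 4) = -2 + 2/(-3) = -2 + 2*(-⅓) = -2 - ⅔ = -8/3 ≈ -2.6667)
P(Q) = -8/21 + Q/7 (P(Q) = (Q - 8/3)/7 = (-8/3 + Q)/7 = -8/21 + Q/7)
-1427*(729 + √(-206 + P(22))) = -1427*(729 + √(-206 + (-8/21 + (⅐)*22))) = -1427*(729 + √(-206 + (-8/21 + 22/7))) = -1427*(729 + √(-206 + 58/21)) = -1427*(729 + √(-4268/21)) = -1427*(729 + 2*I*√22407/21) = -1040283 - 2854*I*√22407/21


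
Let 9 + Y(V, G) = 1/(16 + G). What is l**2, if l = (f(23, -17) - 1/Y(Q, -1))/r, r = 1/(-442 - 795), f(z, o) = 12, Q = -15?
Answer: 4030662537801/17956 ≈ 2.2447e+8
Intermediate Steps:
Y(V, G) = -9 + 1/(16 + G)
r = -1/1237 (r = 1/(-1237) = -1/1237 ≈ -0.00080841)
l = -2007651/134 (l = (12 - 1/((-143 - 9*(-1))/(16 - 1)))/(-1/1237) = (12 - 1/((-143 + 9)/15))*(-1237) = (12 - 1/((1/15)*(-134)))*(-1237) = (12 - 1/(-134/15))*(-1237) = (12 - 1*(-15/134))*(-1237) = (12 + 15/134)*(-1237) = (1623/134)*(-1237) = -2007651/134 ≈ -14982.)
l**2 = (-2007651/134)**2 = 4030662537801/17956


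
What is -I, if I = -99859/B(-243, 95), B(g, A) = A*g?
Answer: -99859/23085 ≈ -4.3257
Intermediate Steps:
I = 99859/23085 (I = -99859/(95*(-243)) = -99859/(-23085) = -99859*(-1/23085) = 99859/23085 ≈ 4.3257)
-I = -1*99859/23085 = -99859/23085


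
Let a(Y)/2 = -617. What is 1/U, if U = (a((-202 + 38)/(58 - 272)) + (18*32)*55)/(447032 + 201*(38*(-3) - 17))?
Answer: 420701/30446 ≈ 13.818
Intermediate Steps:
a(Y) = -1234 (a(Y) = 2*(-617) = -1234)
U = 30446/420701 (U = (-1234 + (18*32)*55)/(447032 + 201*(38*(-3) - 17)) = (-1234 + 576*55)/(447032 + 201*(-114 - 17)) = (-1234 + 31680)/(447032 + 201*(-131)) = 30446/(447032 - 26331) = 30446/420701 ≈ 0.072370)
1/U = 1/(30446/420701) = 420701/30446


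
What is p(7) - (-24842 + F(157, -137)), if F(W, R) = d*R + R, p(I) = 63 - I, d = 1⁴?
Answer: 25172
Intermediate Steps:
d = 1
F(W, R) = 2*R (F(W, R) = 1*R + R = R + R = 2*R)
p(7) - (-24842 + F(157, -137)) = (63 - 1*7) - (-24842 + 2*(-137)) = (63 - 7) - (-24842 - 274) = 56 - 1*(-25116) = 56 + 25116 = 25172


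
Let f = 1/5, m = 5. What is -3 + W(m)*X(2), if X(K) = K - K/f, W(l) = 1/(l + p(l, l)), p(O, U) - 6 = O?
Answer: -7/2 ≈ -3.5000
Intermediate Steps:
p(O, U) = 6 + O
f = ⅕ ≈ 0.20000
W(l) = 1/(6 + 2*l) (W(l) = 1/(l + (6 + l)) = 1/(6 + 2*l))
X(K) = -4*K (X(K) = K - K/⅕ = K - K*5 = K - 5*K = -4*K)
-3 + W(m)*X(2) = -3 + (1/(2*(3 + 5)))*(-4*2) = -3 + ((½)/8)*(-8) = -3 + ((½)*(⅛))*(-8) = -3 + (1/16)*(-8) = -3 - ½ = -7/2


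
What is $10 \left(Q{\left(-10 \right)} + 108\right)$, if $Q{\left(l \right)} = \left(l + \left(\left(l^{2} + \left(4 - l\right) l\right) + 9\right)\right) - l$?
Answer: $770$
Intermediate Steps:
$Q{\left(l \right)} = 9 + l^{2} + l \left(4 - l\right)$ ($Q{\left(l \right)} = \left(l + \left(\left(l^{2} + l \left(4 - l\right)\right) + 9\right)\right) - l = \left(l + \left(9 + l^{2} + l \left(4 - l\right)\right)\right) - l = \left(9 + l + l^{2} + l \left(4 - l\right)\right) - l = 9 + l^{2} + l \left(4 - l\right)$)
$10 \left(Q{\left(-10 \right)} + 108\right) = 10 \left(\left(9 + 4 \left(-10\right)\right) + 108\right) = 10 \left(\left(9 - 40\right) + 108\right) = 10 \left(-31 + 108\right) = 10 \cdot 77 = 770$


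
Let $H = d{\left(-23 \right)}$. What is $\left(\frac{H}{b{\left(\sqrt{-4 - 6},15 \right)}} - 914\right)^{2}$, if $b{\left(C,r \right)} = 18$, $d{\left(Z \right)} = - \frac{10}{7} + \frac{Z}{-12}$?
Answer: $\frac{1909722233329}{2286144} \approx 8.3535 \cdot 10^{5}$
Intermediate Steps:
$d{\left(Z \right)} = - \frac{10}{7} - \frac{Z}{12}$ ($d{\left(Z \right)} = \left(-10\right) \frac{1}{7} + Z \left(- \frac{1}{12}\right) = - \frac{10}{7} - \frac{Z}{12}$)
$H = \frac{41}{84}$ ($H = - \frac{10}{7} - - \frac{23}{12} = - \frac{10}{7} + \frac{23}{12} = \frac{41}{84} \approx 0.4881$)
$\left(\frac{H}{b{\left(\sqrt{-4 - 6},15 \right)}} - 914\right)^{2} = \left(\frac{41}{84 \cdot 18} - 914\right)^{2} = \left(\frac{41}{84} \cdot \frac{1}{18} - 914\right)^{2} = \left(\frac{41}{1512} - 914\right)^{2} = \left(- \frac{1381927}{1512}\right)^{2} = \frac{1909722233329}{2286144}$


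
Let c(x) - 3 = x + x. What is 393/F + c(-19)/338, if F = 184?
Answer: 63197/31096 ≈ 2.0323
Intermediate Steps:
c(x) = 3 + 2*x (c(x) = 3 + (x + x) = 3 + 2*x)
393/F + c(-19)/338 = 393/184 + (3 + 2*(-19))/338 = 393*(1/184) + (3 - 38)*(1/338) = 393/184 - 35*1/338 = 393/184 - 35/338 = 63197/31096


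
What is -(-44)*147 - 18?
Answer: 6450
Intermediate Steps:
-(-44)*147 - 18 = -44*(-147) - 18 = 6468 - 18 = 6450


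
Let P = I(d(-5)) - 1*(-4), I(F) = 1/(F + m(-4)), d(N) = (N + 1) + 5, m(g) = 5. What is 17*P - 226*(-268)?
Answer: 363833/6 ≈ 60639.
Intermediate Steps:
d(N) = 6 + N (d(N) = (1 + N) + 5 = 6 + N)
I(F) = 1/(5 + F) (I(F) = 1/(F + 5) = 1/(5 + F))
P = 25/6 (P = 1/(5 + (6 - 5)) - 1*(-4) = 1/(5 + 1) + 4 = 1/6 + 4 = ⅙ + 4 = 25/6 ≈ 4.1667)
17*P - 226*(-268) = 17*(25/6) - 226*(-268) = 425/6 + 60568 = 363833/6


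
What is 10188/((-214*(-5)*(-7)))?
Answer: -5094/3745 ≈ -1.3602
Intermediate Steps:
10188/((-214*(-5)*(-7))) = 10188/((1070*(-7))) = 10188/(-7490) = 10188*(-1/7490) = -5094/3745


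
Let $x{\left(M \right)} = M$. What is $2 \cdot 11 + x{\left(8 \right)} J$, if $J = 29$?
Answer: $254$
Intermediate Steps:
$2 \cdot 11 + x{\left(8 \right)} J = 2 \cdot 11 + 8 \cdot 29 = 22 + 232 = 254$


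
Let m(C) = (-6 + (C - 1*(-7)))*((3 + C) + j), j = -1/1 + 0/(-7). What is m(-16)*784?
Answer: 164640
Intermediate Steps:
j = -1 (j = -1*1 + 0*(-⅐) = -1 + 0 = -1)
m(C) = (1 + C)*(2 + C) (m(C) = (-6 + (C - 1*(-7)))*((3 + C) - 1) = (-6 + (C + 7))*(2 + C) = (-6 + (7 + C))*(2 + C) = (1 + C)*(2 + C))
m(-16)*784 = (2 + (-16)² + 3*(-16))*784 = (2 + 256 - 48)*784 = 210*784 = 164640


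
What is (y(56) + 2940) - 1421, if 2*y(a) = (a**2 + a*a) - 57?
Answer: 9253/2 ≈ 4626.5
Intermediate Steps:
y(a) = -57/2 + a**2 (y(a) = ((a**2 + a*a) - 57)/2 = ((a**2 + a**2) - 57)/2 = (2*a**2 - 57)/2 = (-57 + 2*a**2)/2 = -57/2 + a**2)
(y(56) + 2940) - 1421 = ((-57/2 + 56**2) + 2940) - 1421 = ((-57/2 + 3136) + 2940) - 1421 = (6215/2 + 2940) - 1421 = 12095/2 - 1421 = 9253/2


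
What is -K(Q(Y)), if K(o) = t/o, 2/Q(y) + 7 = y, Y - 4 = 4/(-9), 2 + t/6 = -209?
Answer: -6541/3 ≈ -2180.3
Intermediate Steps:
t = -1266 (t = -12 + 6*(-209) = -12 - 1254 = -1266)
Y = 32/9 (Y = 4 + 4/(-9) = 4 + 4*(-1/9) = 4 - 4/9 = 32/9 ≈ 3.5556)
Q(y) = 2/(-7 + y)
K(o) = -1266/o
-K(Q(Y)) = -(-1266)/(2/(-7 + 32/9)) = -(-1266)/(2/(-31/9)) = -(-1266)/(2*(-9/31)) = -(-1266)/(-18/31) = -(-1266)*(-31)/18 = -1*6541/3 = -6541/3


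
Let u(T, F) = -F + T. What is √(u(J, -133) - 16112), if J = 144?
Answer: I*√15835 ≈ 125.84*I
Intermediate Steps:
u(T, F) = T - F
√(u(J, -133) - 16112) = √((144 - 1*(-133)) - 16112) = √((144 + 133) - 16112) = √(277 - 16112) = √(-15835) = I*√15835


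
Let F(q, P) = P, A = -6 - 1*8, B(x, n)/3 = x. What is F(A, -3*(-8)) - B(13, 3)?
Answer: -15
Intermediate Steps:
B(x, n) = 3*x
A = -14 (A = -6 - 8 = -14)
F(A, -3*(-8)) - B(13, 3) = -3*(-8) - 3*13 = 24 - 1*39 = 24 - 39 = -15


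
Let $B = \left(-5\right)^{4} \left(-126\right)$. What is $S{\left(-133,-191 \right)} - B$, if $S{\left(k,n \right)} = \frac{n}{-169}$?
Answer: $\frac{13308941}{169} \approx 78751.0$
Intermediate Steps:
$S{\left(k,n \right)} = - \frac{n}{169}$ ($S{\left(k,n \right)} = n \left(- \frac{1}{169}\right) = - \frac{n}{169}$)
$B = -78750$ ($B = 625 \left(-126\right) = -78750$)
$S{\left(-133,-191 \right)} - B = \left(- \frac{1}{169}\right) \left(-191\right) - -78750 = \frac{191}{169} + 78750 = \frac{13308941}{169}$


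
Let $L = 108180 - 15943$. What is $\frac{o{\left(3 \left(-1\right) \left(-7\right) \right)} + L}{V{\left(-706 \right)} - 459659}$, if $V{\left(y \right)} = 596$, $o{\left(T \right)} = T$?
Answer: $- \frac{92258}{459063} \approx -0.20097$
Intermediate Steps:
$L = 92237$ ($L = 108180 - 15943 = 92237$)
$\frac{o{\left(3 \left(-1\right) \left(-7\right) \right)} + L}{V{\left(-706 \right)} - 459659} = \frac{3 \left(-1\right) \left(-7\right) + 92237}{596 - 459659} = \frac{\left(-3\right) \left(-7\right) + 92237}{-459063} = \left(21 + 92237\right) \left(- \frac{1}{459063}\right) = 92258 \left(- \frac{1}{459063}\right) = - \frac{92258}{459063}$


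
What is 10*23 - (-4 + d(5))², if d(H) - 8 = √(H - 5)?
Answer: 214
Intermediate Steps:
d(H) = 8 + √(-5 + H) (d(H) = 8 + √(H - 5) = 8 + √(-5 + H))
10*23 - (-4 + d(5))² = 10*23 - (-4 + (8 + √(-5 + 5)))² = 230 - (-4 + (8 + √0))² = 230 - (-4 + (8 + 0))² = 230 - (-4 + 8)² = 230 - 1*4² = 230 - 1*16 = 230 - 16 = 214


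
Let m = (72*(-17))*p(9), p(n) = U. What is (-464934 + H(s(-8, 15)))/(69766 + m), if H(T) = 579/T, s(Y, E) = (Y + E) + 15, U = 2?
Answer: -10227969/1480996 ≈ -6.9061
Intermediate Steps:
p(n) = 2
s(Y, E) = 15 + E + Y (s(Y, E) = (E + Y) + 15 = 15 + E + Y)
m = -2448 (m = (72*(-17))*2 = -1224*2 = -2448)
(-464934 + H(s(-8, 15)))/(69766 + m) = (-464934 + 579/(15 + 15 - 8))/(69766 - 2448) = (-464934 + 579/22)/67318 = (-464934 + 579*(1/22))*(1/67318) = (-464934 + 579/22)*(1/67318) = -10227969/22*1/67318 = -10227969/1480996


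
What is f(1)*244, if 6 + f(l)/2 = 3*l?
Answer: -1464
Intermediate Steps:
f(l) = -12 + 6*l (f(l) = -12 + 2*(3*l) = -12 + 6*l)
f(1)*244 = (-12 + 6*1)*244 = (-12 + 6)*244 = -6*244 = -1464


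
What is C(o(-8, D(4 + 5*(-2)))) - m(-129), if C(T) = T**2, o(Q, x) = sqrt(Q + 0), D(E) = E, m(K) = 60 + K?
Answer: 61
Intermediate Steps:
o(Q, x) = sqrt(Q)
C(o(-8, D(4 + 5*(-2)))) - m(-129) = (sqrt(-8))**2 - (60 - 129) = (2*I*sqrt(2))**2 - 1*(-69) = -8 + 69 = 61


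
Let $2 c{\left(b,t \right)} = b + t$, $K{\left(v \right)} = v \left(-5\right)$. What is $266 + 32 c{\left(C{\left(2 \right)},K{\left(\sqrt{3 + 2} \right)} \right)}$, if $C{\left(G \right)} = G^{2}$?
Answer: $330 - 80 \sqrt{5} \approx 151.11$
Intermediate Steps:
$K{\left(v \right)} = - 5 v$
$c{\left(b,t \right)} = \frac{b}{2} + \frac{t}{2}$ ($c{\left(b,t \right)} = \frac{b + t}{2} = \frac{b}{2} + \frac{t}{2}$)
$266 + 32 c{\left(C{\left(2 \right)},K{\left(\sqrt{3 + 2} \right)} \right)} = 266 + 32 \left(\frac{2^{2}}{2} + \frac{\left(-5\right) \sqrt{3 + 2}}{2}\right) = 266 + 32 \left(\frac{1}{2} \cdot 4 + \frac{\left(-5\right) \sqrt{5}}{2}\right) = 266 + 32 \left(2 - \frac{5 \sqrt{5}}{2}\right) = 266 + \left(64 - 80 \sqrt{5}\right) = 330 - 80 \sqrt{5}$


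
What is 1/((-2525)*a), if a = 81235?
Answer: -1/205118375 ≈ -4.8752e-9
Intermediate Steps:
1/((-2525)*a) = 1/(-2525*81235) = -1/2525*1/81235 = -1/205118375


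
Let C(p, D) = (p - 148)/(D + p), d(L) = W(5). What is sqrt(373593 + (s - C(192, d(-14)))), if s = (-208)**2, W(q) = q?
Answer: sqrt(16177794645)/197 ≈ 645.64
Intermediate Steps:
d(L) = 5
s = 43264
C(p, D) = (-148 + p)/(D + p)
sqrt(373593 + (s - C(192, d(-14)))) = sqrt(373593 + (43264 - (-148 + 192)/(5 + 192))) = sqrt(373593 + (43264 - 44/197)) = sqrt(373593 + 8522964/197) = sqrt(82120785/197) = sqrt(16177794645)/197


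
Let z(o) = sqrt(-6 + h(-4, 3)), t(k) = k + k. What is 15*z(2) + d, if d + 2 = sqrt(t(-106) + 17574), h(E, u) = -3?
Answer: -2 + sqrt(17362) + 45*I ≈ 129.76 + 45.0*I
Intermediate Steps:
t(k) = 2*k
z(o) = 3*I (z(o) = sqrt(-6 - 3) = sqrt(-9) = 3*I)
d = -2 + sqrt(17362) (d = -2 + sqrt(2*(-106) + 17574) = -2 + sqrt(-212 + 17574) = -2 + sqrt(17362) ≈ 129.76)
15*z(2) + d = 15*(3*I) + (-2 + sqrt(17362)) = 45*I + (-2 + sqrt(17362)) = -2 + sqrt(17362) + 45*I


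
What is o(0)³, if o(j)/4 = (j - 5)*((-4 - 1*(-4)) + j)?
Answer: 0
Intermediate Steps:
o(j) = 4*j*(-5 + j) (o(j) = 4*((j - 5)*((-4 - 1*(-4)) + j)) = 4*((-5 + j)*((-4 + 4) + j)) = 4*((-5 + j)*(0 + j)) = 4*((-5 + j)*j) = 4*(j*(-5 + j)) = 4*j*(-5 + j))
o(0)³ = (4*0*(-5 + 0))³ = (4*0*(-5))³ = 0³ = 0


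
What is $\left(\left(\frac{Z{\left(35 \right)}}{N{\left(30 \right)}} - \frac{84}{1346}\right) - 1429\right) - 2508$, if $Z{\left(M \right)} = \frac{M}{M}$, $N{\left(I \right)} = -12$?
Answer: $- \frac{31796389}{8076} \approx -3937.1$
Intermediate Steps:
$Z{\left(M \right)} = 1$
$\left(\left(\frac{Z{\left(35 \right)}}{N{\left(30 \right)}} - \frac{84}{1346}\right) - 1429\right) - 2508 = \left(\left(1 \frac{1}{-12} - \frac{84}{1346}\right) - 1429\right) - 2508 = \left(\left(1 \left(- \frac{1}{12}\right) - \frac{42}{673}\right) - 1429\right) - 2508 = \left(\left(- \frac{1}{12} - \frac{42}{673}\right) - 1429\right) - 2508 = \left(- \frac{1177}{8076} - 1429\right) - 2508 = - \frac{11541781}{8076} - 2508 = - \frac{31796389}{8076}$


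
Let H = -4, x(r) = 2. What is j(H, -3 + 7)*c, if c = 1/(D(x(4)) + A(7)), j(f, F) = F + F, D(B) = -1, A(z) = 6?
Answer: 8/5 ≈ 1.6000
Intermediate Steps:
j(f, F) = 2*F
c = ⅕ (c = 1/(-1 + 6) = 1/5 = ⅕ ≈ 0.20000)
j(H, -3 + 7)*c = (2*(-3 + 7))*(⅕) = (2*4)*(⅕) = 8*(⅕) = 8/5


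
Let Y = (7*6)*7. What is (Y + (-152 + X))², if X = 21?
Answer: 26569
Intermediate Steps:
Y = 294 (Y = 42*7 = 294)
(Y + (-152 + X))² = (294 + (-152 + 21))² = (294 - 131)² = 163² = 26569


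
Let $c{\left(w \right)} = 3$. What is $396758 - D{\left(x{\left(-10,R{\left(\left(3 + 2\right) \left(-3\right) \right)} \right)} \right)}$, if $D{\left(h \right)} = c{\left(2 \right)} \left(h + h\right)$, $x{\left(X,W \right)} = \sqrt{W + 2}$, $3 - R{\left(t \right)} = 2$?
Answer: $396758 - 6 \sqrt{3} \approx 3.9675 \cdot 10^{5}$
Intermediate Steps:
$R{\left(t \right)} = 1$ ($R{\left(t \right)} = 3 - 2 = 1$)
$x{\left(X,W \right)} = \sqrt{2 + W}$
$D{\left(h \right)} = 6 h$ ($D{\left(h \right)} = 3 \left(h + h\right) = 3 \cdot 2 h = 6 h$)
$396758 - D{\left(x{\left(-10,R{\left(\left(3 + 2\right) \left(-3\right) \right)} \right)} \right)} = 396758 - 6 \sqrt{2 + 1} = 396758 - 6 \sqrt{3}$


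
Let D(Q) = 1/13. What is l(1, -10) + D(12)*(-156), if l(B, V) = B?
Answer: -11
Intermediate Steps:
D(Q) = 1/13
l(1, -10) + D(12)*(-156) = 1 + (1/13)*(-156) = 1 - 12 = -11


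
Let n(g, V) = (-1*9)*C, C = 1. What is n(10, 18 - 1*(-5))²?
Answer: 81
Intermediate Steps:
n(g, V) = -9 (n(g, V) = -1*9*1 = -9*1 = -9)
n(10, 18 - 1*(-5))² = (-9)² = 81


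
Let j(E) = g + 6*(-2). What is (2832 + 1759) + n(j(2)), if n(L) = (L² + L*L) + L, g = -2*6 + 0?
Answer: 5719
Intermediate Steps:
g = -12 (g = -12 + 0 = -12)
j(E) = -24 (j(E) = -12 + 6*(-2) = -12 - 12 = -24)
n(L) = L + 2*L² (n(L) = (L² + L²) + L = 2*L² + L = L + 2*L²)
(2832 + 1759) + n(j(2)) = (2832 + 1759) - 24*(1 + 2*(-24)) = 4591 - 24*(1 - 48) = 4591 - 24*(-47) = 4591 + 1128 = 5719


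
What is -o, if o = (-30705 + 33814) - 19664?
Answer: 16555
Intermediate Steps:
o = -16555 (o = 3109 - 19664 = -16555)
-o = -1*(-16555) = 16555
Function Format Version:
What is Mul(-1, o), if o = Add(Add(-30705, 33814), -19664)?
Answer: 16555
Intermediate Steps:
o = -16555 (o = Add(3109, -19664) = -16555)
Mul(-1, o) = Mul(-1, -16555) = 16555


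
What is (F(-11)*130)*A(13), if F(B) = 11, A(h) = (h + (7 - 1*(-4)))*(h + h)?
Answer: 892320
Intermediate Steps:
A(h) = 2*h*(11 + h) (A(h) = (h + (7 + 4))*(2*h) = (h + 11)*(2*h) = (11 + h)*(2*h) = 2*h*(11 + h))
(F(-11)*130)*A(13) = (11*130)*(2*13*(11 + 13)) = 1430*(2*13*24) = 1430*624 = 892320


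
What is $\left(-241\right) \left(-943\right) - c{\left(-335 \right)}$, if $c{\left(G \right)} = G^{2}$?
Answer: $115038$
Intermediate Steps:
$\left(-241\right) \left(-943\right) - c{\left(-335 \right)} = \left(-241\right) \left(-943\right) - \left(-335\right)^{2} = 227263 - 112225 = 115038$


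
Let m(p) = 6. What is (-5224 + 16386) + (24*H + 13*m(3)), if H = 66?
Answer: 12824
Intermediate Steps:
(-5224 + 16386) + (24*H + 13*m(3)) = (-5224 + 16386) + (24*66 + 13*6) = 11162 + (1584 + 78) = 11162 + 1662 = 12824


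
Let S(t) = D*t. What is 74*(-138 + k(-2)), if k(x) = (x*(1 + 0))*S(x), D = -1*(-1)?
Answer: -9916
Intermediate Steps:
D = 1
S(t) = t (S(t) = 1*t = t)
k(x) = x**2 (k(x) = (x*(1 + 0))*x = (x*1)*x = x*x = x**2)
74*(-138 + k(-2)) = 74*(-138 + (-2)**2) = 74*(-138 + 4) = 74*(-134) = -9916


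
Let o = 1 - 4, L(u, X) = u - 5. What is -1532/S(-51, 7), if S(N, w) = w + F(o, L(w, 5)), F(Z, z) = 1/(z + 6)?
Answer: -12256/57 ≈ -215.02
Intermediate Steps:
L(u, X) = -5 + u
o = -3
F(Z, z) = 1/(6 + z)
S(N, w) = w + 1/(1 + w) (S(N, w) = w + 1/(6 + (-5 + w)) = w + 1/(1 + w))
-1532/S(-51, 7) = -1532*(1 + 7)/(1 + 7*(1 + 7)) = -1532*8/(1 + 7*8) = -1532*8/(1 + 56) = -1532/((⅛)*57) = -1532/57/8 = -1532*8/57 = -12256/57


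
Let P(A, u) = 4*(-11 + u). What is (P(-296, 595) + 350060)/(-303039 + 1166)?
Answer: -32036/27443 ≈ -1.1674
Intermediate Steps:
P(A, u) = -44 + 4*u
(P(-296, 595) + 350060)/(-303039 + 1166) = ((-44 + 4*595) + 350060)/(-303039 + 1166) = ((-44 + 2380) + 350060)/(-301873) = (2336 + 350060)*(-1/301873) = 352396*(-1/301873) = -32036/27443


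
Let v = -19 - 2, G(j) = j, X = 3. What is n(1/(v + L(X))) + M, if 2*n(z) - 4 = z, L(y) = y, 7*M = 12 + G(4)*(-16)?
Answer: -1375/252 ≈ -5.4564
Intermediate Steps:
M = -52/7 (M = (12 + 4*(-16))/7 = (12 - 64)/7 = (1/7)*(-52) = -52/7 ≈ -7.4286)
v = -21
n(z) = 2 + z/2
n(1/(v + L(X))) + M = (2 + 1/(2*(-21 + 3))) - 52/7 = (2 + (1/2)/(-18)) - 52/7 = (2 + (1/2)*(-1/18)) - 52/7 = (2 - 1/36) - 52/7 = 71/36 - 52/7 = -1375/252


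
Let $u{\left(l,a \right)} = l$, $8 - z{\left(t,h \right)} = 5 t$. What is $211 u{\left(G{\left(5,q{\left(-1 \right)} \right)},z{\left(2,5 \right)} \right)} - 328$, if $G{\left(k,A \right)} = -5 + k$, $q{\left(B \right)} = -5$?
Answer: $-328$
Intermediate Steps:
$z{\left(t,h \right)} = 8 - 5 t$
$211 u{\left(G{\left(5,q{\left(-1 \right)} \right)},z{\left(2,5 \right)} \right)} - 328 = 211 \left(-5 + 5\right) - 328 = 211 \cdot 0 - 328 = 0 - 328 = -328$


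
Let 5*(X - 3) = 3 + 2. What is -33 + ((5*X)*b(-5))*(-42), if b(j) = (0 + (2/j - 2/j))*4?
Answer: -33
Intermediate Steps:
b(j) = 0 (b(j) = (0 + 0)*4 = 0*4 = 0)
X = 4 (X = 3 + (3 + 2)/5 = 3 + (1/5)*5 = 3 + 1 = 4)
-33 + ((5*X)*b(-5))*(-42) = -33 + ((5*4)*0)*(-42) = -33 + (20*0)*(-42) = -33 + 0*(-42) = -33 + 0 = -33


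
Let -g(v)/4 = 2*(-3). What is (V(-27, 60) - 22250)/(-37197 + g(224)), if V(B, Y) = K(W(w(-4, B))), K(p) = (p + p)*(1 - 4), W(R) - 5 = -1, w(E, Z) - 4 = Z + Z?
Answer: 22274/37173 ≈ 0.59920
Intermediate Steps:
w(E, Z) = 4 + 2*Z (w(E, Z) = 4 + (Z + Z) = 4 + 2*Z)
W(R) = 4 (W(R) = 5 - 1 = 4)
K(p) = -6*p (K(p) = (2*p)*(-3) = -6*p)
V(B, Y) = -24 (V(B, Y) = -6*4 = -24)
g(v) = 24 (g(v) = -8*(-3) = -4*(-6) = 24)
(V(-27, 60) - 22250)/(-37197 + g(224)) = (-24 - 22250)/(-37197 + 24) = -22274/(-37173) = -22274*(-1/37173) = 22274/37173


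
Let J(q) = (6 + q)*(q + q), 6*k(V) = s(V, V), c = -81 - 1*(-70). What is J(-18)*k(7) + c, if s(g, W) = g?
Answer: 493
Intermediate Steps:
c = -11 (c = -81 + 70 = -11)
k(V) = V/6
J(q) = 2*q*(6 + q) (J(q) = (6 + q)*(2*q) = 2*q*(6 + q))
J(-18)*k(7) + c = (2*(-18)*(6 - 18))*((⅙)*7) - 11 = (2*(-18)*(-12))*(7/6) - 11 = 432*(7/6) - 11 = 504 - 11 = 493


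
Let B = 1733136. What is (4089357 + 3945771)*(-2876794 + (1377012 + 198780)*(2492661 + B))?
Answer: 53505710282171417040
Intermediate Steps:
(4089357 + 3945771)*(-2876794 + (1377012 + 198780)*(2492661 + B)) = (4089357 + 3945771)*(-2876794 + (1377012 + 198780)*(2492661 + 1733136)) = 8035128*(-2876794 + 1575792*4225797) = 8035128*(-2876794 + 6658977106224) = 8035128*6658974229430 = 53505710282171417040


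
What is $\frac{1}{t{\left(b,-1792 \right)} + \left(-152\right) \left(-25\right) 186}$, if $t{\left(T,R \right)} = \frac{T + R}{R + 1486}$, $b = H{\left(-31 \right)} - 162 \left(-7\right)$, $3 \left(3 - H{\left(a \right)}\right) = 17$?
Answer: $\frac{459}{324422191} \approx 1.4148 \cdot 10^{-6}$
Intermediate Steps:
$H{\left(a \right)} = - \frac{8}{3}$ ($H{\left(a \right)} = 3 - \frac{17}{3} = - \frac{8}{3}$)
$b = \frac{3394}{3}$ ($b = - \frac{8}{3} - 162 \left(-7\right) = - \frac{8}{3} - -1134 = - \frac{8}{3} + 1134 = \frac{3394}{3} \approx 1131.3$)
$t{\left(T,R \right)} = \frac{R + T}{1486 + R}$
$\frac{1}{t{\left(b,-1792 \right)} + \left(-152\right) \left(-25\right) 186} = \frac{1}{\frac{-1792 + \frac{3394}{3}}{1486 - 1792} + \left(-152\right) \left(-25\right) 186} = \frac{1}{\frac{1}{-306} \left(- \frac{1982}{3}\right) + 3800 \cdot 186} = \frac{1}{\left(- \frac{1}{306}\right) \left(- \frac{1982}{3}\right) + 706800} = \frac{1}{\frac{991}{459} + 706800} = \frac{1}{\frac{324422191}{459}} = \frac{459}{324422191}$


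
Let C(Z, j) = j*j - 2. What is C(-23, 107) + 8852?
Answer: 20299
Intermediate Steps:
C(Z, j) = -2 + j**2 (C(Z, j) = j**2 - 2 = -2 + j**2)
C(-23, 107) + 8852 = (-2 + 107**2) + 8852 = (-2 + 11449) + 8852 = 11447 + 8852 = 20299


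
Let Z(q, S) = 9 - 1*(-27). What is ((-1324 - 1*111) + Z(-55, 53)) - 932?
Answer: -2331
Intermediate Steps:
Z(q, S) = 36 (Z(q, S) = 9 + 27 = 36)
((-1324 - 1*111) + Z(-55, 53)) - 932 = ((-1324 - 1*111) + 36) - 932 = ((-1324 - 111) + 36) - 932 = (-1435 + 36) - 932 = -1399 - 932 = -2331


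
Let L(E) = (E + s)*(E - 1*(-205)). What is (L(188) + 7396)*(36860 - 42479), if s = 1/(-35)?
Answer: -15982722933/35 ≈ -4.5665e+8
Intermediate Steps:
s = -1/35 ≈ -0.028571
L(E) = (205 + E)*(-1/35 + E) (L(E) = (E - 1/35)*(E - 1*(-205)) = (-1/35 + E)*(E + 205) = (-1/35 + E)*(205 + E) = (205 + E)*(-1/35 + E))
(L(188) + 7396)*(36860 - 42479) = ((-41/7 + 188² + (7174/35)*188) + 7396)*(36860 - 42479) = ((-41/7 + 35344 + 1348712/35) + 7396)*(-5619) = (2585547/35 + 7396)*(-5619) = (2844407/35)*(-5619) = -15982722933/35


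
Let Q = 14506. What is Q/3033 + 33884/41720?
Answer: 176990123/31634190 ≈ 5.5949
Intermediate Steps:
Q/3033 + 33884/41720 = 14506/3033 + 33884/41720 = 14506*(1/3033) + 33884*(1/41720) = 14506/3033 + 8471/10430 = 176990123/31634190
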